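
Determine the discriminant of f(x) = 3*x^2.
Δ = 0

For a quadratic a x^2 + b x + c the discriminant is Δ = b^2 - 4ac = (0)^2 - 4*(3)*(0) = 0 - (0) = 0.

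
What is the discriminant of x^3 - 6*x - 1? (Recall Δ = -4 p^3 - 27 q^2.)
Δ = 837

For a depressed cubic x^3 + p x + q the discriminant is Δ = -4 p^3 - 27 q^2 = -4*(-6)^3 - 27*(-1)^2 = 864 - 27 = 837.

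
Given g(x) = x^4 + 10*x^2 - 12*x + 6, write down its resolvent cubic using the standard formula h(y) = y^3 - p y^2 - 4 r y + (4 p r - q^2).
h(y) = y^3 - 10*y^2 - 24*y + 96

Identify coefficients: p = 10, q = -12, r = 6.
Plug into h(y) = y^3 - p y^2 - 4 r y + (4 p r - q^2):
  h(y) = y^3 - (10) y^2 - 4*(6) y + (4*(10)*(6) - (-12)^2)
       = y^3 + (-10) y^2 + (-24) y + (96).
Simplifying: h(y) = y^3 - 10*y^2 - 24*y + 96.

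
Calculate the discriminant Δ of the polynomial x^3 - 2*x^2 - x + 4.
Δ = -152

For x^3 + a x^2 + b x + c the discriminant is Δ = 18 a b c - 4 a^3 c + a^2 b^2 - 4 b^3 - 27 c^2.
Plug a = -2, b = -1, c = 4:
  18*(-2)*(-1)*(4) - 4*(-2)^3*(4) + (-2)^2*(-1)^2 - 4*(-1)^3 - 27*(4)^2
  = 144 + (128) + 4 + (4) + (-432)
  = -152.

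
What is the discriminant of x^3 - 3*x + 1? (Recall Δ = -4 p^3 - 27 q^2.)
Δ = 81

For a depressed cubic x^3 + p x + q the discriminant is Δ = -4 p^3 - 27 q^2 = -4*(-3)^3 - 27*(1)^2 = 108 - 27 = 81.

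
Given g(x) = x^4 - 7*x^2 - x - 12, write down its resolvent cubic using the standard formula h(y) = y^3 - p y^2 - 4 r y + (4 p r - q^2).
h(y) = y^3 + 7*y^2 + 48*y + 335

Identify coefficients: p = -7, q = -1, r = -12.
Plug into h(y) = y^3 - p y^2 - 4 r y + (4 p r - q^2):
  h(y) = y^3 - (-7) y^2 - 4*(-12) y + (4*(-7)*(-12) - (-1)^2)
       = y^3 + (7) y^2 + (48) y + (335).
Simplifying: h(y) = y^3 + 7*y^2 + 48*y + 335.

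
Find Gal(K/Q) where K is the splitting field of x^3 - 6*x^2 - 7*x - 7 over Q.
Gal(K/Q) = S_3 (symmetric group of order 6)

Compute the discriminant of x^3 + (-6)*x^2 + (-7)*x + (-7): Δ = -9527. Since Δ is not a rational square, the Galois group is not contained in A_3; it must be the full S_3 (irreducibility of the cubic rules out anything smaller).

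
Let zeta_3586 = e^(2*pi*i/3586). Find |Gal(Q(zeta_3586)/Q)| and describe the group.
|Gal(Q(zeta_3586)/Q)| = phi(3586) = 1620; group ≅ (Z/3586Z)^* ≅ Z/10Z × Z/162Z

The n-th cyclotomic polynomial Φ_3586(x) is the minimal polynomial of zeta_3586 over Q and has degree phi(3586) = 1620. So Q(zeta_3586) is a degree-1620 Galois extension with Galois group (Z/3586Z)^*. By CRT, (Z/3586Z)^* ≅ (Z/2Z)^* × (Z/11Z)^* × (Z/163Z)^*. Each prime-power unit group is (Z/2Z)^* ≅ trivial group (order 1); (Z/11Z)^* ≅ Z/10Z; (Z/163Z)^* ≅ Z/162Z. Hence Gal(Q(zeta_3586)/Q) ≅ Z/10Z × Z/162Z.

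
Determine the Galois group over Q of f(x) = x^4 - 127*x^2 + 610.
Gal(K/Q) = V_4 (Klein four-group, Z/2Z × Z/2Z)

f factors as (x^2 - 122)(x^2 - 5), so the splitting field is K = Q(sqrt(122), sqrt(5)). The elements 122, 5, 610 are all non-squares in Q, so sqrt(122) and sqrt(5) generate independent quadratic extensions. Thus [K:Q] = 4 and Gal(K/Q) is generated by the two order-2 automorphisms sqrt(122) ↦ -sqrt(122) and sqrt(5) ↦ -sqrt(5), giving V_4.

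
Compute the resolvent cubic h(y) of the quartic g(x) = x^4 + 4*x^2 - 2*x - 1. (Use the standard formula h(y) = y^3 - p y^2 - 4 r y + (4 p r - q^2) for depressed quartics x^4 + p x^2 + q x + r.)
h(y) = y^3 - 4*y^2 + 4*y - 20

Identify coefficients: p = 4, q = -2, r = -1.
Plug into h(y) = y^3 - p y^2 - 4 r y + (4 p r - q^2):
  h(y) = y^3 - (4) y^2 - 4*(-1) y + (4*(4)*(-1) - (-2)^2)
       = y^3 + (-4) y^2 + (4) y + (-20).
Simplifying: h(y) = y^3 - 4*y^2 + 4*y - 20.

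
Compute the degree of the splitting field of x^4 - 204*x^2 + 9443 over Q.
[K:Q] = 4

f factors as (x^2 - 71)(x^2 - 133); the splitting field is K = Q(sqrt(71), sqrt(133)). Since 71, 133, and 9443 are all non-squares in Q, the three subfields Q(sqrt(71)), Q(sqrt(133)), Q(sqrt(9443)) are distinct degree-2 extensions, so [K:Q] = 4 (Klein four Galois group).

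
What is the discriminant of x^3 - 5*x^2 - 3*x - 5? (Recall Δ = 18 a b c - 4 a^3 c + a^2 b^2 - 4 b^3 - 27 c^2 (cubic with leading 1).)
Δ = -4192

For x^3 + a x^2 + b x + c the discriminant is Δ = 18 a b c - 4 a^3 c + a^2 b^2 - 4 b^3 - 27 c^2.
Plug a = -5, b = -3, c = -5:
  18*(-5)*(-3)*(-5) - 4*(-5)^3*(-5) + (-5)^2*(-3)^2 - 4*(-3)^3 - 27*(-5)^2
  = -1350 + (-2500) + 225 + (108) + (-675)
  = -4192.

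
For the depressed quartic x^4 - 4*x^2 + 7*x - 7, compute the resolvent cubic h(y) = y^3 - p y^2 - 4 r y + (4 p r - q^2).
h(y) = y^3 + 4*y^2 + 28*y + 63

Identify coefficients: p = -4, q = 7, r = -7.
Plug into h(y) = y^3 - p y^2 - 4 r y + (4 p r - q^2):
  h(y) = y^3 - (-4) y^2 - 4*(-7) y + (4*(-4)*(-7) - (7)^2)
       = y^3 + (4) y^2 + (28) y + (63).
Simplifying: h(y) = y^3 + 4*y^2 + 28*y + 63.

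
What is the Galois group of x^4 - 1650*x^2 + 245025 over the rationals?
Gal(K/Q) = Z/2Z (cyclic of order 2)

f factors as (x^2 - 165)(x^2 - 1485), so the splitting field is K = Q(sqrt(165), sqrt(1485)). The squarefree part of 165 is 165 and the squarefree part of 1485 is also 165, so sqrt(165) and sqrt(1485) are both rational multiples of sqrt(165). Hence Q(sqrt(165)) = Q(sqrt(1485)) = Q(sqrt(165)), and the splitting field collapses to a single degree-2 extension with Galois group Z/2Z.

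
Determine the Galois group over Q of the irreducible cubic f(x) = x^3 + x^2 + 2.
Gal(K/Q) = S_3 (symmetric group of order 6)

Compute the discriminant of x^3 + (1)*x^2 + (0)*x + (2): Δ = -116. Since Δ is not a rational square, the Galois group is not contained in A_3; it must be the full S_3 (irreducibility of the cubic rules out anything smaller).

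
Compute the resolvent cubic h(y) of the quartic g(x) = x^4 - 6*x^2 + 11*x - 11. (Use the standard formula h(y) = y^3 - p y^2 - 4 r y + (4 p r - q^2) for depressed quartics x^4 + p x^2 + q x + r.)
h(y) = y^3 + 6*y^2 + 44*y + 143

Identify coefficients: p = -6, q = 11, r = -11.
Plug into h(y) = y^3 - p y^2 - 4 r y + (4 p r - q^2):
  h(y) = y^3 - (-6) y^2 - 4*(-11) y + (4*(-6)*(-11) - (11)^2)
       = y^3 + (6) y^2 + (44) y + (143).
Simplifying: h(y) = y^3 + 6*y^2 + 44*y + 143.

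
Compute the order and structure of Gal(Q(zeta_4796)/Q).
|Gal(Q(zeta_4796)/Q)| = phi(4796) = 2160; group ≅ (Z/4796Z)^* ≅ Z/2Z × Z/10Z × Z/108Z

The n-th cyclotomic polynomial Φ_4796(x) is the minimal polynomial of zeta_4796 over Q and has degree phi(4796) = 2160. So Q(zeta_4796) is a degree-2160 Galois extension with Galois group (Z/4796Z)^*. By CRT, (Z/4796Z)^* ≅ (Z/4Z)^* × (Z/11Z)^* × (Z/109Z)^*. Each prime-power unit group is (Z/4Z)^* ≅ Z/2Z; (Z/11Z)^* ≅ Z/10Z; (Z/109Z)^* ≅ Z/108Z. Hence Gal(Q(zeta_4796)/Q) ≅ Z/2Z × Z/10Z × Z/108Z.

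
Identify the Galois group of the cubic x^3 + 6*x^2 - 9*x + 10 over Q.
Gal(K/Q) = S_3 (symmetric group of order 6)

Compute the discriminant of x^3 + (6)*x^2 + (-9)*x + (10): Δ = -15228. Since Δ is not a rational square, the Galois group is not contained in A_3; it must be the full S_3 (irreducibility of the cubic rules out anything smaller).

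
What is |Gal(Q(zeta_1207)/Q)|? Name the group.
|Gal(Q(zeta_1207)/Q)| = phi(1207) = 1120; group ≅ (Z/1207Z)^* ≅ Z/16Z × Z/70Z

The n-th cyclotomic polynomial Φ_1207(x) is the minimal polynomial of zeta_1207 over Q and has degree phi(1207) = 1120. So Q(zeta_1207) is a degree-1120 Galois extension with Galois group (Z/1207Z)^*. By CRT, (Z/1207Z)^* ≅ (Z/17Z)^* × (Z/71Z)^*. Each prime-power unit group is (Z/17Z)^* ≅ Z/16Z; (Z/71Z)^* ≅ Z/70Z. Hence Gal(Q(zeta_1207)/Q) ≅ Z/16Z × Z/70Z.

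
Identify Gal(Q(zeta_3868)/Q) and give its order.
|Gal(Q(zeta_3868)/Q)| = phi(3868) = 1932; group ≅ (Z/3868Z)^* ≅ Z/2Z × Z/966Z

The n-th cyclotomic polynomial Φ_3868(x) is the minimal polynomial of zeta_3868 over Q and has degree phi(3868) = 1932. So Q(zeta_3868) is a degree-1932 Galois extension with Galois group (Z/3868Z)^*. By CRT, (Z/3868Z)^* ≅ (Z/4Z)^* × (Z/967Z)^*. Each prime-power unit group is (Z/4Z)^* ≅ Z/2Z; (Z/967Z)^* ≅ Z/966Z. Hence Gal(Q(zeta_3868)/Q) ≅ Z/2Z × Z/966Z.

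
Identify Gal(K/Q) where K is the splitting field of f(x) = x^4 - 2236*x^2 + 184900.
Gal(K/Q) = Z/2Z (cyclic of order 2)

f factors as (x^2 - 2150)(x^2 - 86), so the splitting field is K = Q(sqrt(2150), sqrt(86)). The squarefree part of 2150 is 86 and the squarefree part of 86 is also 86, so sqrt(2150) and sqrt(86) are both rational multiples of sqrt(86). Hence Q(sqrt(2150)) = Q(sqrt(86)) = Q(sqrt(86)), and the splitting field collapses to a single degree-2 extension with Galois group Z/2Z.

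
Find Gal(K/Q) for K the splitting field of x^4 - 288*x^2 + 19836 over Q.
Gal(K/Q) = V_4 (Klein four-group, Z/2Z × Z/2Z)

f factors as (x^2 - 174)(x^2 - 114), so the splitting field is K = Q(sqrt(174), sqrt(114)). The elements 174, 114, 19836 are all non-squares in Q, so sqrt(174) and sqrt(114) generate independent quadratic extensions. Thus [K:Q] = 4 and Gal(K/Q) is generated by the two order-2 automorphisms sqrt(174) ↦ -sqrt(174) and sqrt(114) ↦ -sqrt(114), giving V_4.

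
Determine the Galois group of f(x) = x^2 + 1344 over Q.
Gal(K/Q) = Z/2Z (cyclic of order 2)

x^2 + 1344 is irreducible over Q since -1344 is not a rational square. The splitting field Q(sqrt(-1344)) has degree 2 over Q, and its unique nontrivial automorphism is sqrt(-1344) ↦ -sqrt(-1344). Hence Gal(Q(sqrt(-1344))/Q) = Z/2Z.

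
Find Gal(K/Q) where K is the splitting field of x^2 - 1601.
Gal(K/Q) = Z/2Z (cyclic of order 2)

x^2 - 1601 is irreducible over Q since 1601 is not a rational square. The splitting field Q(sqrt(1601)) has degree 2 over Q, and its unique nontrivial automorphism is sqrt(1601) ↦ -sqrt(1601). Hence Gal(Q(sqrt(1601))/Q) = Z/2Z.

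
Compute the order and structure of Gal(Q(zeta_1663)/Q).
|Gal(Q(zeta_1663)/Q)| = phi(1663) = 1662; group ≅ (Z/1663Z)^* ≅ Z/1662Z

The n-th cyclotomic polynomial Φ_1663(x) is the minimal polynomial of zeta_1663 over Q and has degree phi(1663) = 1662. So Q(zeta_1663) is a degree-1662 Galois extension with Galois group (Z/1663Z)^*. (Z/1663Z)^* is cyclic since 1663 is an odd prime power (or 4). Hence Gal(Q(zeta_1663)/Q) ≅ Z/1662Z.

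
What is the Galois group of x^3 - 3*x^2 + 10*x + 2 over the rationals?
Gal(K/Q) = S_3 (symmetric group of order 6)

Compute the discriminant of x^3 + (-3)*x^2 + (10)*x + (2): Δ = -4072. Since Δ is not a rational square, the Galois group is not contained in A_3; it must be the full S_3 (irreducibility of the cubic rules out anything smaller).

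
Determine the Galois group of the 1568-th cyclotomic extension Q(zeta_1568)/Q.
|Gal(Q(zeta_1568)/Q)| = phi(1568) = 672; group ≅ (Z/1568Z)^* ≅ Z/2Z × Z/8Z × Z/42Z

The n-th cyclotomic polynomial Φ_1568(x) is the minimal polynomial of zeta_1568 over Q and has degree phi(1568) = 672. So Q(zeta_1568) is a degree-672 Galois extension with Galois group (Z/1568Z)^*. By CRT, (Z/1568Z)^* ≅ (Z/32Z)^* × (Z/49Z)^*. Each prime-power unit group is (Z/32Z)^* ≅ Z/2Z × Z/8Z; (Z/49Z)^* ≅ Z/42Z. Hence Gal(Q(zeta_1568)/Q) ≅ Z/2Z × Z/8Z × Z/42Z.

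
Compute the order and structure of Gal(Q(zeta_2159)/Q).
|Gal(Q(zeta_2159)/Q)| = phi(2159) = 2016; group ≅ (Z/2159Z)^* ≅ Z/16Z × Z/126Z

The n-th cyclotomic polynomial Φ_2159(x) is the minimal polynomial of zeta_2159 over Q and has degree phi(2159) = 2016. So Q(zeta_2159) is a degree-2016 Galois extension with Galois group (Z/2159Z)^*. By CRT, (Z/2159Z)^* ≅ (Z/17Z)^* × (Z/127Z)^*. Each prime-power unit group is (Z/17Z)^* ≅ Z/16Z; (Z/127Z)^* ≅ Z/126Z. Hence Gal(Q(zeta_2159)/Q) ≅ Z/16Z × Z/126Z.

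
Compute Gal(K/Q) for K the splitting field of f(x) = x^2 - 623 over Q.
Gal(K/Q) = Z/2Z (cyclic of order 2)

x^2 - 623 is irreducible over Q since 623 is not a rational square. The splitting field Q(sqrt(623)) has degree 2 over Q, and its unique nontrivial automorphism is sqrt(623) ↦ -sqrt(623). Hence Gal(Q(sqrt(623))/Q) = Z/2Z.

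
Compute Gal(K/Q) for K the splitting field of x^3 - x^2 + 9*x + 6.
Gal(K/Q) = S_3 (symmetric group of order 6)

Compute the discriminant of x^3 + (-1)*x^2 + (9)*x + (6): Δ = -4755. Since Δ is not a rational square, the Galois group is not contained in A_3; it must be the full S_3 (irreducibility of the cubic rules out anything smaller).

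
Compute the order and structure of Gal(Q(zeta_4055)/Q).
|Gal(Q(zeta_4055)/Q)| = phi(4055) = 3240; group ≅ (Z/4055Z)^* ≅ Z/4Z × Z/810Z

The n-th cyclotomic polynomial Φ_4055(x) is the minimal polynomial of zeta_4055 over Q and has degree phi(4055) = 3240. So Q(zeta_4055) is a degree-3240 Galois extension with Galois group (Z/4055Z)^*. By CRT, (Z/4055Z)^* ≅ (Z/5Z)^* × (Z/811Z)^*. Each prime-power unit group is (Z/5Z)^* ≅ Z/4Z; (Z/811Z)^* ≅ Z/810Z. Hence Gal(Q(zeta_4055)/Q) ≅ Z/4Z × Z/810Z.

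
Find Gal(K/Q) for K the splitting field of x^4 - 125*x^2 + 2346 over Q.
Gal(K/Q) = V_4 (Klein four-group, Z/2Z × Z/2Z)

f factors as (x^2 - 23)(x^2 - 102), so the splitting field is K = Q(sqrt(23), sqrt(102)). The elements 23, 102, 2346 are all non-squares in Q, so sqrt(23) and sqrt(102) generate independent quadratic extensions. Thus [K:Q] = 4 and Gal(K/Q) is generated by the two order-2 automorphisms sqrt(23) ↦ -sqrt(23) and sqrt(102) ↦ -sqrt(102), giving V_4.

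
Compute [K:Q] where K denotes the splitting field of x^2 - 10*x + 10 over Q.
[K:Q] = 2

The discriminant of x^2 + (-10)*x + (10) is b^2 - 4c = 100 - (40) = 60. Since 60 is not a perfect square in Q, the polynomial is irreducible over Q. Its two roots generate a degree-2 extension, so [K:Q] = 2.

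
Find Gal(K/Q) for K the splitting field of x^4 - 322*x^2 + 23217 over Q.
Gal(K/Q) = V_4 (Klein four-group, Z/2Z × Z/2Z)

f factors as (x^2 - 213)(x^2 - 109), so the splitting field is K = Q(sqrt(213), sqrt(109)). The elements 213, 109, 23217 are all non-squares in Q, so sqrt(213) and sqrt(109) generate independent quadratic extensions. Thus [K:Q] = 4 and Gal(K/Q) is generated by the two order-2 automorphisms sqrt(213) ↦ -sqrt(213) and sqrt(109) ↦ -sqrt(109), giving V_4.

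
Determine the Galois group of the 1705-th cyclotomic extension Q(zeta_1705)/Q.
|Gal(Q(zeta_1705)/Q)| = phi(1705) = 1200; group ≅ (Z/1705Z)^* ≅ Z/4Z × Z/10Z × Z/30Z

The n-th cyclotomic polynomial Φ_1705(x) is the minimal polynomial of zeta_1705 over Q and has degree phi(1705) = 1200. So Q(zeta_1705) is a degree-1200 Galois extension with Galois group (Z/1705Z)^*. By CRT, (Z/1705Z)^* ≅ (Z/5Z)^* × (Z/11Z)^* × (Z/31Z)^*. Each prime-power unit group is (Z/5Z)^* ≅ Z/4Z; (Z/11Z)^* ≅ Z/10Z; (Z/31Z)^* ≅ Z/30Z. Hence Gal(Q(zeta_1705)/Q) ≅ Z/4Z × Z/10Z × Z/30Z.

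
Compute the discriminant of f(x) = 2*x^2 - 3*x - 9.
Δ = 81

For a quadratic a x^2 + b x + c the discriminant is Δ = b^2 - 4ac = (-3)^2 - 4*(2)*(-9) = 9 - (-72) = 81.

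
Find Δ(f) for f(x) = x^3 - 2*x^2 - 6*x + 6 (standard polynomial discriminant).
Δ = 1524

For x^3 + a x^2 + b x + c the discriminant is Δ = 18 a b c - 4 a^3 c + a^2 b^2 - 4 b^3 - 27 c^2.
Plug a = -2, b = -6, c = 6:
  18*(-2)*(-6)*(6) - 4*(-2)^3*(6) + (-2)^2*(-6)^2 - 4*(-6)^3 - 27*(6)^2
  = 1296 + (192) + 144 + (864) + (-972)
  = 1524.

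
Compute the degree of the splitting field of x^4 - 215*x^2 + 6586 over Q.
[K:Q] = 4

f factors as (x^2 - 37)(x^2 - 178); the splitting field is K = Q(sqrt(37), sqrt(178)). Since 37, 178, and 6586 are all non-squares in Q, the three subfields Q(sqrt(37)), Q(sqrt(178)), Q(sqrt(6586)) are distinct degree-2 extensions, so [K:Q] = 4 (Klein four Galois group).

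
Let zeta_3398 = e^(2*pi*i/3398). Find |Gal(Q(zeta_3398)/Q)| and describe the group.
|Gal(Q(zeta_3398)/Q)| = phi(3398) = 1698; group ≅ (Z/3398Z)^* ≅ Z/1698Z

The n-th cyclotomic polynomial Φ_3398(x) is the minimal polynomial of zeta_3398 over Q and has degree phi(3398) = 1698. So Q(zeta_3398) is a degree-1698 Galois extension with Galois group (Z/3398Z)^*. By CRT, (Z/3398Z)^* ≅ (Z/2Z)^* × (Z/1699Z)^*. Each prime-power unit group is (Z/2Z)^* ≅ trivial group (order 1); (Z/1699Z)^* ≅ Z/1698Z. Hence Gal(Q(zeta_3398)/Q) ≅ Z/1698Z.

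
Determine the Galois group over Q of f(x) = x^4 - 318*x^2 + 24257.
Gal(K/Q) = V_4 (Klein four-group, Z/2Z × Z/2Z)

f factors as (x^2 - 127)(x^2 - 191), so the splitting field is K = Q(sqrt(127), sqrt(191)). The elements 127, 191, 24257 are all non-squares in Q, so sqrt(127) and sqrt(191) generate independent quadratic extensions. Thus [K:Q] = 4 and Gal(K/Q) is generated by the two order-2 automorphisms sqrt(127) ↦ -sqrt(127) and sqrt(191) ↦ -sqrt(191), giving V_4.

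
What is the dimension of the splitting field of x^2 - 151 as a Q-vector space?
[K:Q] = 2

The polynomial x^2 - 151 is irreducible over Q since 151 is not a perfect square. Its splitting field is Q(sqrt(151)), which has degree 2 over Q.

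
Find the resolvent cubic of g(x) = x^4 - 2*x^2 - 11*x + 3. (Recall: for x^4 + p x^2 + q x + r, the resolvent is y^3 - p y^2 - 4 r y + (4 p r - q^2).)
h(y) = y^3 + 2*y^2 - 12*y - 145

Identify coefficients: p = -2, q = -11, r = 3.
Plug into h(y) = y^3 - p y^2 - 4 r y + (4 p r - q^2):
  h(y) = y^3 - (-2) y^2 - 4*(3) y + (4*(-2)*(3) - (-11)^2)
       = y^3 + (2) y^2 + (-12) y + (-145).
Simplifying: h(y) = y^3 + 2*y^2 - 12*y - 145.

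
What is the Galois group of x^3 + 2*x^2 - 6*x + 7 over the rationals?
Gal(K/Q) = S_3 (symmetric group of order 6)

Compute the discriminant of x^3 + (2)*x^2 + (-6)*x + (7): Δ = -2051. Since Δ is not a rational square, the Galois group is not contained in A_3; it must be the full S_3 (irreducibility of the cubic rules out anything smaller).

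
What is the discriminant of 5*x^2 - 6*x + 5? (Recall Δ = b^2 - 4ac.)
Δ = -64

For a quadratic a x^2 + b x + c the discriminant is Δ = b^2 - 4ac = (-6)^2 - 4*(5)*(5) = 36 - (100) = -64.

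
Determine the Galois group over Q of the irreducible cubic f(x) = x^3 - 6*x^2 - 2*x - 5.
Gal(K/Q) = S_3 (symmetric group of order 6)

Compute the discriminant of x^3 + (-6)*x^2 + (-2)*x + (-5): Δ = -5899. Since Δ is not a rational square, the Galois group is not contained in A_3; it must be the full S_3 (irreducibility of the cubic rules out anything smaller).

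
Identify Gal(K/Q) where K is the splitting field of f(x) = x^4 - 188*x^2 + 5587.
Gal(K/Q) = V_4 (Klein four-group, Z/2Z × Z/2Z)

f factors as (x^2 - 37)(x^2 - 151), so the splitting field is K = Q(sqrt(37), sqrt(151)). The elements 37, 151, 5587 are all non-squares in Q, so sqrt(37) and sqrt(151) generate independent quadratic extensions. Thus [K:Q] = 4 and Gal(K/Q) is generated by the two order-2 automorphisms sqrt(37) ↦ -sqrt(37) and sqrt(151) ↦ -sqrt(151), giving V_4.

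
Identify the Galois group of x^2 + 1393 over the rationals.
Gal(K/Q) = Z/2Z (cyclic of order 2)

x^2 + 1393 is irreducible over Q since -1393 is not a rational square. The splitting field Q(sqrt(-1393)) has degree 2 over Q, and its unique nontrivial automorphism is sqrt(-1393) ↦ -sqrt(-1393). Hence Gal(Q(sqrt(-1393))/Q) = Z/2Z.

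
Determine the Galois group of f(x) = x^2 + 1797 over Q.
Gal(K/Q) = Z/2Z (cyclic of order 2)

x^2 + 1797 is irreducible over Q since -1797 is not a rational square. The splitting field Q(sqrt(-1797)) has degree 2 over Q, and its unique nontrivial automorphism is sqrt(-1797) ↦ -sqrt(-1797). Hence Gal(Q(sqrt(-1797))/Q) = Z/2Z.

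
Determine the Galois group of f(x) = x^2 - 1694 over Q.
Gal(K/Q) = Z/2Z (cyclic of order 2)

x^2 - 1694 is irreducible over Q since 1694 is not a rational square. The splitting field Q(sqrt(1694)) has degree 2 over Q, and its unique nontrivial automorphism is sqrt(1694) ↦ -sqrt(1694). Hence Gal(Q(sqrt(1694))/Q) = Z/2Z.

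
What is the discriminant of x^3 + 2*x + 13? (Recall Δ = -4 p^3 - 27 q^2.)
Δ = -4595

For a depressed cubic x^3 + p x + q the discriminant is Δ = -4 p^3 - 27 q^2 = -4*(2)^3 - 27*(13)^2 = -32 - 4563 = -4595.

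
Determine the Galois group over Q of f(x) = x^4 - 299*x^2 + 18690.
Gal(K/Q) = V_4 (Klein four-group, Z/2Z × Z/2Z)

f factors as (x^2 - 89)(x^2 - 210), so the splitting field is K = Q(sqrt(89), sqrt(210)). The elements 89, 210, 18690 are all non-squares in Q, so sqrt(89) and sqrt(210) generate independent quadratic extensions. Thus [K:Q] = 4 and Gal(K/Q) is generated by the two order-2 automorphisms sqrt(89) ↦ -sqrt(89) and sqrt(210) ↦ -sqrt(210), giving V_4.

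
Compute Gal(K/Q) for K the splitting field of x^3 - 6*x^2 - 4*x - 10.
Gal(K/Q) = S_3 (symmetric group of order 6)

Compute the discriminant of x^3 + (-6)*x^2 + (-4)*x + (-10): Δ = -14828. Since Δ is not a rational square, the Galois group is not contained in A_3; it must be the full S_3 (irreducibility of the cubic rules out anything smaller).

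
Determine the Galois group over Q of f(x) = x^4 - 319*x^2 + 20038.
Gal(K/Q) = V_4 (Klein four-group, Z/2Z × Z/2Z)

f factors as (x^2 - 86)(x^2 - 233), so the splitting field is K = Q(sqrt(86), sqrt(233)). The elements 86, 233, 20038 are all non-squares in Q, so sqrt(86) and sqrt(233) generate independent quadratic extensions. Thus [K:Q] = 4 and Gal(K/Q) is generated by the two order-2 automorphisms sqrt(86) ↦ -sqrt(86) and sqrt(233) ↦ -sqrt(233), giving V_4.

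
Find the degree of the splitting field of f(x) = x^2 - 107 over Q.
[K:Q] = 2

The polynomial x^2 - 107 is irreducible over Q since 107 is not a perfect square. Its splitting field is Q(sqrt(107)), which has degree 2 over Q.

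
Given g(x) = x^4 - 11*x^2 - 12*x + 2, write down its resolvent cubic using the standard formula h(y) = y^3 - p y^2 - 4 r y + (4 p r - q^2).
h(y) = y^3 + 11*y^2 - 8*y - 232

Identify coefficients: p = -11, q = -12, r = 2.
Plug into h(y) = y^3 - p y^2 - 4 r y + (4 p r - q^2):
  h(y) = y^3 - (-11) y^2 - 4*(2) y + (4*(-11)*(2) - (-12)^2)
       = y^3 + (11) y^2 + (-8) y + (-232).
Simplifying: h(y) = y^3 + 11*y^2 - 8*y - 232.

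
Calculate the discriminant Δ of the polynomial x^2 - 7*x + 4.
Δ = 33

For a quadratic a x^2 + b x + c the discriminant is Δ = b^2 - 4ac = (-7)^2 - 4*(1)*(4) = 49 - (16) = 33.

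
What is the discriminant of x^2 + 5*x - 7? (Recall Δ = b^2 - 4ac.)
Δ = 53

For a quadratic a x^2 + b x + c the discriminant is Δ = b^2 - 4ac = (5)^2 - 4*(1)*(-7) = 25 - (-28) = 53.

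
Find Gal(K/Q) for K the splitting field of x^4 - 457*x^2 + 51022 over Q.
Gal(K/Q) = V_4 (Klein four-group, Z/2Z × Z/2Z)

f factors as (x^2 - 194)(x^2 - 263), so the splitting field is K = Q(sqrt(194), sqrt(263)). The elements 194, 263, 51022 are all non-squares in Q, so sqrt(194) and sqrt(263) generate independent quadratic extensions. Thus [K:Q] = 4 and Gal(K/Q) is generated by the two order-2 automorphisms sqrt(194) ↦ -sqrt(194) and sqrt(263) ↦ -sqrt(263), giving V_4.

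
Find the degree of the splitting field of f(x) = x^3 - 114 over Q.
[K:Q] = 6

x^3 - 114 has one real root r = 114^(1/3) and two complex roots r*zeta_3, r*zeta_3^2 where zeta_3 = e^(2*pi*i/3). The splitting field is Q(r, zeta_3). [Q(r):Q] = 3 and [Q(zeta_3):Q] = 2 with gcd = 1, so [Q(r, zeta_3):Q] = 3 * 2 = 6.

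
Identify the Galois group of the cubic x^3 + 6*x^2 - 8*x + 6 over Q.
Gal(K/Q) = S_3 (symmetric group of order 6)

Compute the discriminant of x^3 + (6)*x^2 + (-8)*x + (6): Δ = -6988. Since Δ is not a rational square, the Galois group is not contained in A_3; it must be the full S_3 (irreducibility of the cubic rules out anything smaller).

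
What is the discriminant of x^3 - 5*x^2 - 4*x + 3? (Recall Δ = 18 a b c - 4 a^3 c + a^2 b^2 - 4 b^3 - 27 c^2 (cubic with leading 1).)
Δ = 2993

For x^3 + a x^2 + b x + c the discriminant is Δ = 18 a b c - 4 a^3 c + a^2 b^2 - 4 b^3 - 27 c^2.
Plug a = -5, b = -4, c = 3:
  18*(-5)*(-4)*(3) - 4*(-5)^3*(3) + (-5)^2*(-4)^2 - 4*(-4)^3 - 27*(3)^2
  = 1080 + (1500) + 400 + (256) + (-243)
  = 2993.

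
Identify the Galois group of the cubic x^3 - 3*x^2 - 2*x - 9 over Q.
Gal(K/Q) = S_3 (symmetric group of order 6)

Compute the discriminant of x^3 + (-3)*x^2 + (-2)*x + (-9): Δ = -4063. Since Δ is not a rational square, the Galois group is not contained in A_3; it must be the full S_3 (irreducibility of the cubic rules out anything smaller).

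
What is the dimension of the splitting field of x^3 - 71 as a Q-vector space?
[K:Q] = 6

x^3 - 71 has one real root r = 71^(1/3) and two complex roots r*zeta_3, r*zeta_3^2 where zeta_3 = e^(2*pi*i/3). The splitting field is Q(r, zeta_3). [Q(r):Q] = 3 and [Q(zeta_3):Q] = 2 with gcd = 1, so [Q(r, zeta_3):Q] = 3 * 2 = 6.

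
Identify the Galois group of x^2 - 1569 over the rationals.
Gal(K/Q) = Z/2Z (cyclic of order 2)

x^2 - 1569 is irreducible over Q since 1569 is not a rational square. The splitting field Q(sqrt(1569)) has degree 2 over Q, and its unique nontrivial automorphism is sqrt(1569) ↦ -sqrt(1569). Hence Gal(Q(sqrt(1569))/Q) = Z/2Z.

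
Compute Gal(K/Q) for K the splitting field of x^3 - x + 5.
Gal(K/Q) = S_3 (symmetric group of order 6)

Compute the discriminant of x^3 + (0)*x^2 + (-1)*x + (5): Δ = -671. Since Δ is not a rational square, the Galois group is not contained in A_3; it must be the full S_3 (irreducibility of the cubic rules out anything smaller).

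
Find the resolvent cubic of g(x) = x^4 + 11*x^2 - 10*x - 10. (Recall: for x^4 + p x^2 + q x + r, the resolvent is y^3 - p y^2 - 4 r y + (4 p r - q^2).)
h(y) = y^3 - 11*y^2 + 40*y - 540

Identify coefficients: p = 11, q = -10, r = -10.
Plug into h(y) = y^3 - p y^2 - 4 r y + (4 p r - q^2):
  h(y) = y^3 - (11) y^2 - 4*(-10) y + (4*(11)*(-10) - (-10)^2)
       = y^3 + (-11) y^2 + (40) y + (-540).
Simplifying: h(y) = y^3 - 11*y^2 + 40*y - 540.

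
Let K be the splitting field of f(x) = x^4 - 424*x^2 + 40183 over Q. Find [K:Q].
[K:Q] = 4

f factors as (x^2 - 281)(x^2 - 143); the splitting field is K = Q(sqrt(281), sqrt(143)). Since 281, 143, and 40183 are all non-squares in Q, the three subfields Q(sqrt(281)), Q(sqrt(143)), Q(sqrt(40183)) are distinct degree-2 extensions, so [K:Q] = 4 (Klein four Galois group).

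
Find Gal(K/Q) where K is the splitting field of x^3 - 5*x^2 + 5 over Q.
Gal(K/Q) = S_3 (symmetric group of order 6)

Compute the discriminant of x^3 + (-5)*x^2 + (0)*x + (5): Δ = 1825. Since Δ is not a rational square, the Galois group is not contained in A_3; it must be the full S_3 (irreducibility of the cubic rules out anything smaller).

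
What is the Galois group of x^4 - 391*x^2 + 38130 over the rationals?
Gal(K/Q) = V_4 (Klein four-group, Z/2Z × Z/2Z)

f factors as (x^2 - 205)(x^2 - 186), so the splitting field is K = Q(sqrt(205), sqrt(186)). The elements 205, 186, 38130 are all non-squares in Q, so sqrt(205) and sqrt(186) generate independent quadratic extensions. Thus [K:Q] = 4 and Gal(K/Q) is generated by the two order-2 automorphisms sqrt(205) ↦ -sqrt(205) and sqrt(186) ↦ -sqrt(186), giving V_4.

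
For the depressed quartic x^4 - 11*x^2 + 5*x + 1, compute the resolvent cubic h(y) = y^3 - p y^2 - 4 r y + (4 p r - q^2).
h(y) = y^3 + 11*y^2 - 4*y - 69

Identify coefficients: p = -11, q = 5, r = 1.
Plug into h(y) = y^3 - p y^2 - 4 r y + (4 p r - q^2):
  h(y) = y^3 - (-11) y^2 - 4*(1) y + (4*(-11)*(1) - (5)^2)
       = y^3 + (11) y^2 + (-4) y + (-69).
Simplifying: h(y) = y^3 + 11*y^2 - 4*y - 69.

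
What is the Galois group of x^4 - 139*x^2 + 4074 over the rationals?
Gal(K/Q) = V_4 (Klein four-group, Z/2Z × Z/2Z)

f factors as (x^2 - 42)(x^2 - 97), so the splitting field is K = Q(sqrt(42), sqrt(97)). The elements 42, 97, 4074 are all non-squares in Q, so sqrt(42) and sqrt(97) generate independent quadratic extensions. Thus [K:Q] = 4 and Gal(K/Q) is generated by the two order-2 automorphisms sqrt(42) ↦ -sqrt(42) and sqrt(97) ↦ -sqrt(97), giving V_4.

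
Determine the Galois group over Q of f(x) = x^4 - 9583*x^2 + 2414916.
Gal(K/Q) = Z/2Z (cyclic of order 2)

f factors as (x^2 - 259)(x^2 - 9324), so the splitting field is K = Q(sqrt(259), sqrt(9324)). The squarefree part of 259 is 259 and the squarefree part of 9324 is also 259, so sqrt(259) and sqrt(9324) are both rational multiples of sqrt(259). Hence Q(sqrt(259)) = Q(sqrt(9324)) = Q(sqrt(259)), and the splitting field collapses to a single degree-2 extension with Galois group Z/2Z.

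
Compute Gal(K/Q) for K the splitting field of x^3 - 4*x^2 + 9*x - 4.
Gal(K/Q) = S_3 (symmetric group of order 6)

Compute the discriminant of x^3 + (-4)*x^2 + (9)*x + (-4): Δ = -484. Since Δ is not a rational square, the Galois group is not contained in A_3; it must be the full S_3 (irreducibility of the cubic rules out anything smaller).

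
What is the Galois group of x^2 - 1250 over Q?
Gal(K/Q) = Z/2Z (cyclic of order 2)

x^2 - 1250 is irreducible over Q since 1250 is not a rational square. The splitting field Q(sqrt(1250)) has degree 2 over Q, and its unique nontrivial automorphism is sqrt(1250) ↦ -sqrt(1250). Hence Gal(Q(sqrt(1250))/Q) = Z/2Z.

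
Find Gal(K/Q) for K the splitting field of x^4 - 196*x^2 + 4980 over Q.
Gal(K/Q) = V_4 (Klein four-group, Z/2Z × Z/2Z)

f factors as (x^2 - 166)(x^2 - 30), so the splitting field is K = Q(sqrt(166), sqrt(30)). The elements 166, 30, 4980 are all non-squares in Q, so sqrt(166) and sqrt(30) generate independent quadratic extensions. Thus [K:Q] = 4 and Gal(K/Q) is generated by the two order-2 automorphisms sqrt(166) ↦ -sqrt(166) and sqrt(30) ↦ -sqrt(30), giving V_4.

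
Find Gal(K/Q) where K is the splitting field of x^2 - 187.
Gal(K/Q) = Z/2Z (cyclic of order 2)

x^2 - 187 is irreducible over Q since 187 is not a rational square. The splitting field Q(sqrt(187)) has degree 2 over Q, and its unique nontrivial automorphism is sqrt(187) ↦ -sqrt(187). Hence Gal(Q(sqrt(187))/Q) = Z/2Z.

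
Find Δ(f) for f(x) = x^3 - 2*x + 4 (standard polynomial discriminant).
Δ = -400

For a depressed cubic x^3 + p x + q the discriminant is Δ = -4 p^3 - 27 q^2 = -4*(-2)^3 - 27*(4)^2 = 32 - 432 = -400.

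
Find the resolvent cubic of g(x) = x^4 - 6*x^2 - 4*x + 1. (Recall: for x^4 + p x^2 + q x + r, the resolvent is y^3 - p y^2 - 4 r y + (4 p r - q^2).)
h(y) = y^3 + 6*y^2 - 4*y - 40

Identify coefficients: p = -6, q = -4, r = 1.
Plug into h(y) = y^3 - p y^2 - 4 r y + (4 p r - q^2):
  h(y) = y^3 - (-6) y^2 - 4*(1) y + (4*(-6)*(1) - (-4)^2)
       = y^3 + (6) y^2 + (-4) y + (-40).
Simplifying: h(y) = y^3 + 6*y^2 - 4*y - 40.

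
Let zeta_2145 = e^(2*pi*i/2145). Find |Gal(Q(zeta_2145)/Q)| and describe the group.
|Gal(Q(zeta_2145)/Q)| = phi(2145) = 960; group ≅ (Z/2145Z)^* ≅ Z/2Z × Z/4Z × Z/10Z × Z/12Z

The n-th cyclotomic polynomial Φ_2145(x) is the minimal polynomial of zeta_2145 over Q and has degree phi(2145) = 960. So Q(zeta_2145) is a degree-960 Galois extension with Galois group (Z/2145Z)^*. By CRT, (Z/2145Z)^* ≅ (Z/3Z)^* × (Z/5Z)^* × (Z/11Z)^* × (Z/13Z)^*. Each prime-power unit group is (Z/3Z)^* ≅ Z/2Z; (Z/5Z)^* ≅ Z/4Z; (Z/11Z)^* ≅ Z/10Z; (Z/13Z)^* ≅ Z/12Z. Hence Gal(Q(zeta_2145)/Q) ≅ Z/2Z × Z/4Z × Z/10Z × Z/12Z.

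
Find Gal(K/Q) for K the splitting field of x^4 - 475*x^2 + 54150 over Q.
Gal(K/Q) = V_4 (Klein four-group, Z/2Z × Z/2Z)

f factors as (x^2 - 285)(x^2 - 190), so the splitting field is K = Q(sqrt(285), sqrt(190)). The elements 285, 190, 54150 are all non-squares in Q, so sqrt(285) and sqrt(190) generate independent quadratic extensions. Thus [K:Q] = 4 and Gal(K/Q) is generated by the two order-2 automorphisms sqrt(285) ↦ -sqrt(285) and sqrt(190) ↦ -sqrt(190), giving V_4.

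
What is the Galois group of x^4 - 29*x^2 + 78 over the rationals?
Gal(K/Q) = V_4 (Klein four-group, Z/2Z × Z/2Z)

f factors as (x^2 - 26)(x^2 - 3), so the splitting field is K = Q(sqrt(26), sqrt(3)). The elements 26, 3, 78 are all non-squares in Q, so sqrt(26) and sqrt(3) generate independent quadratic extensions. Thus [K:Q] = 4 and Gal(K/Q) is generated by the two order-2 automorphisms sqrt(26) ↦ -sqrt(26) and sqrt(3) ↦ -sqrt(3), giving V_4.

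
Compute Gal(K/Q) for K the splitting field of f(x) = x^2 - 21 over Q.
Gal(K/Q) = Z/2Z (cyclic of order 2)

x^2 - 21 is irreducible over Q since 21 is not a rational square. The splitting field Q(sqrt(21)) has degree 2 over Q, and its unique nontrivial automorphism is sqrt(21) ↦ -sqrt(21). Hence Gal(Q(sqrt(21))/Q) = Z/2Z.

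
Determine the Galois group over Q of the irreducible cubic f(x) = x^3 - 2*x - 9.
Gal(K/Q) = S_3 (symmetric group of order 6)

Compute the discriminant of x^3 + (0)*x^2 + (-2)*x + (-9): Δ = -2155. Since Δ is not a rational square, the Galois group is not contained in A_3; it must be the full S_3 (irreducibility of the cubic rules out anything smaller).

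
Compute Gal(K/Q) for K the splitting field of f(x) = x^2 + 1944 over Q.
Gal(K/Q) = Z/2Z (cyclic of order 2)

x^2 + 1944 is irreducible over Q since -1944 is not a rational square. The splitting field Q(sqrt(-1944)) has degree 2 over Q, and its unique nontrivial automorphism is sqrt(-1944) ↦ -sqrt(-1944). Hence Gal(Q(sqrt(-1944))/Q) = Z/2Z.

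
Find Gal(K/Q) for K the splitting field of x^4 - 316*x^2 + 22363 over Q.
Gal(K/Q) = V_4 (Klein four-group, Z/2Z × Z/2Z)

f factors as (x^2 - 209)(x^2 - 107), so the splitting field is K = Q(sqrt(209), sqrt(107)). The elements 209, 107, 22363 are all non-squares in Q, so sqrt(209) and sqrt(107) generate independent quadratic extensions. Thus [K:Q] = 4 and Gal(K/Q) is generated by the two order-2 automorphisms sqrt(209) ↦ -sqrt(209) and sqrt(107) ↦ -sqrt(107), giving V_4.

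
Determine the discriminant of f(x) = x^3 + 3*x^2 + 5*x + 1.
Δ = -140

For x^3 + a x^2 + b x + c the discriminant is Δ = 18 a b c - 4 a^3 c + a^2 b^2 - 4 b^3 - 27 c^2.
Plug a = 3, b = 5, c = 1:
  18*(3)*(5)*(1) - 4*(3)^3*(1) + (3)^2*(5)^2 - 4*(5)^3 - 27*(1)^2
  = 270 + (-108) + 225 + (-500) + (-27)
  = -140.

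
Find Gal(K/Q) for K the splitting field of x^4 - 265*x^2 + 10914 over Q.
Gal(K/Q) = V_4 (Klein four-group, Z/2Z × Z/2Z)

f factors as (x^2 - 51)(x^2 - 214), so the splitting field is K = Q(sqrt(51), sqrt(214)). The elements 51, 214, 10914 are all non-squares in Q, so sqrt(51) and sqrt(214) generate independent quadratic extensions. Thus [K:Q] = 4 and Gal(K/Q) is generated by the two order-2 automorphisms sqrt(51) ↦ -sqrt(51) and sqrt(214) ↦ -sqrt(214), giving V_4.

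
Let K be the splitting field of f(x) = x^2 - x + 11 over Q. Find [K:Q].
[K:Q] = 2

The discriminant of x^2 + (-1)*x + (11) is b^2 - 4c = 1 - (44) = -43. Since -43 is not a perfect square in Q, the polynomial is irreducible over Q. Its two roots generate a degree-2 extension, so [K:Q] = 2.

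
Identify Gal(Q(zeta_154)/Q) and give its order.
|Gal(Q(zeta_154)/Q)| = phi(154) = 60; group ≅ (Z/154Z)^* ≅ Z/6Z × Z/10Z

The n-th cyclotomic polynomial Φ_154(x) is the minimal polynomial of zeta_154 over Q and has degree phi(154) = 60. So Q(zeta_154) is a degree-60 Galois extension with Galois group (Z/154Z)^*. By CRT, (Z/154Z)^* ≅ (Z/2Z)^* × (Z/7Z)^* × (Z/11Z)^*. Each prime-power unit group is (Z/2Z)^* ≅ trivial group (order 1); (Z/7Z)^* ≅ Z/6Z; (Z/11Z)^* ≅ Z/10Z. Hence Gal(Q(zeta_154)/Q) ≅ Z/6Z × Z/10Z.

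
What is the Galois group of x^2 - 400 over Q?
Gal(K/Q) = trivial group (order 1)

x^2 - 400 factors as (x - 20)(x + 20) over Q, so its splitting field is Q itself and the Galois group is trivial.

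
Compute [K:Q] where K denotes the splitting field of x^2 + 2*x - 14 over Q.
[K:Q] = 2

The discriminant of x^2 + (2)*x + (-14) is b^2 - 4c = 4 - (-56) = 60. Since 60 is not a perfect square in Q, the polynomial is irreducible over Q. Its two roots generate a degree-2 extension, so [K:Q] = 2.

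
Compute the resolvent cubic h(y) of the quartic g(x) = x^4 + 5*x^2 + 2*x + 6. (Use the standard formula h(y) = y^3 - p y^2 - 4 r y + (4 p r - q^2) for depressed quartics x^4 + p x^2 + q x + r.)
h(y) = y^3 - 5*y^2 - 24*y + 116

Identify coefficients: p = 5, q = 2, r = 6.
Plug into h(y) = y^3 - p y^2 - 4 r y + (4 p r - q^2):
  h(y) = y^3 - (5) y^2 - 4*(6) y + (4*(5)*(6) - (2)^2)
       = y^3 + (-5) y^2 + (-24) y + (116).
Simplifying: h(y) = y^3 - 5*y^2 - 24*y + 116.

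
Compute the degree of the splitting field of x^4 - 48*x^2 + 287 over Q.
[K:Q] = 4

f factors as (x^2 - 41)(x^2 - 7); the splitting field is K = Q(sqrt(41), sqrt(7)). Since 41, 7, and 287 are all non-squares in Q, the three subfields Q(sqrt(41)), Q(sqrt(7)), Q(sqrt(287)) are distinct degree-2 extensions, so [K:Q] = 4 (Klein four Galois group).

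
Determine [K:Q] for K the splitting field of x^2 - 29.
[K:Q] = 2

The polynomial x^2 - 29 is irreducible over Q since 29 is not a perfect square. Its splitting field is Q(sqrt(29)), which has degree 2 over Q.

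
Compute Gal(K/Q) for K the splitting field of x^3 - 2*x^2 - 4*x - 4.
Gal(K/Q) = S_3 (symmetric group of order 6)

Compute the discriminant of x^3 + (-2)*x^2 + (-4)*x + (-4): Δ = -816. Since Δ is not a rational square, the Galois group is not contained in A_3; it must be the full S_3 (irreducibility of the cubic rules out anything smaller).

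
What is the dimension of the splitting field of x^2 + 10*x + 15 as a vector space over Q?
[K:Q] = 2

The discriminant of x^2 + (10)*x + (15) is b^2 - 4c = 100 - (60) = 40. Since 40 is not a perfect square in Q, the polynomial is irreducible over Q. Its two roots generate a degree-2 extension, so [K:Q] = 2.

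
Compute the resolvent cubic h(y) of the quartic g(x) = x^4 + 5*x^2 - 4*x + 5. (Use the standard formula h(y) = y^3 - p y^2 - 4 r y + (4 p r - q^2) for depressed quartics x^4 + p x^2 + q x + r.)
h(y) = y^3 - 5*y^2 - 20*y + 84

Identify coefficients: p = 5, q = -4, r = 5.
Plug into h(y) = y^3 - p y^2 - 4 r y + (4 p r - q^2):
  h(y) = y^3 - (5) y^2 - 4*(5) y + (4*(5)*(5) - (-4)^2)
       = y^3 + (-5) y^2 + (-20) y + (84).
Simplifying: h(y) = y^3 - 5*y^2 - 20*y + 84.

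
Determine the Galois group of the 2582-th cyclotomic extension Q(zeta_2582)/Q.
|Gal(Q(zeta_2582)/Q)| = phi(2582) = 1290; group ≅ (Z/2582Z)^* ≅ Z/1290Z

The n-th cyclotomic polynomial Φ_2582(x) is the minimal polynomial of zeta_2582 over Q and has degree phi(2582) = 1290. So Q(zeta_2582) is a degree-1290 Galois extension with Galois group (Z/2582Z)^*. By CRT, (Z/2582Z)^* ≅ (Z/2Z)^* × (Z/1291Z)^*. Each prime-power unit group is (Z/2Z)^* ≅ trivial group (order 1); (Z/1291Z)^* ≅ Z/1290Z. Hence Gal(Q(zeta_2582)/Q) ≅ Z/1290Z.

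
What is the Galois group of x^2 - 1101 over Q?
Gal(K/Q) = Z/2Z (cyclic of order 2)

x^2 - 1101 is irreducible over Q since 1101 is not a rational square. The splitting field Q(sqrt(1101)) has degree 2 over Q, and its unique nontrivial automorphism is sqrt(1101) ↦ -sqrt(1101). Hence Gal(Q(sqrt(1101))/Q) = Z/2Z.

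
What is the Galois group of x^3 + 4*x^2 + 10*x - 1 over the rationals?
Gal(K/Q) = S_3 (symmetric group of order 6)

Compute the discriminant of x^3 + (4)*x^2 + (10)*x + (-1): Δ = -2891. Since Δ is not a rational square, the Galois group is not contained in A_3; it must be the full S_3 (irreducibility of the cubic rules out anything smaller).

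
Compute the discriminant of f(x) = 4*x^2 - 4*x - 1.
Δ = 32

For a quadratic a x^2 + b x + c the discriminant is Δ = b^2 - 4ac = (-4)^2 - 4*(4)*(-1) = 16 - (-16) = 32.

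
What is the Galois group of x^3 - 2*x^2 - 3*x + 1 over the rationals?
Gal(K/Q) = S_3 (symmetric group of order 6)

Compute the discriminant of x^3 + (-2)*x^2 + (-3)*x + (1): Δ = 257. Since Δ is not a rational square, the Galois group is not contained in A_3; it must be the full S_3 (irreducibility of the cubic rules out anything smaller).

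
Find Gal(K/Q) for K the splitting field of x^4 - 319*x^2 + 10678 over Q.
Gal(K/Q) = V_4 (Klein four-group, Z/2Z × Z/2Z)

f factors as (x^2 - 38)(x^2 - 281), so the splitting field is K = Q(sqrt(38), sqrt(281)). The elements 38, 281, 10678 are all non-squares in Q, so sqrt(38) and sqrt(281) generate independent quadratic extensions. Thus [K:Q] = 4 and Gal(K/Q) is generated by the two order-2 automorphisms sqrt(38) ↦ -sqrt(38) and sqrt(281) ↦ -sqrt(281), giving V_4.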